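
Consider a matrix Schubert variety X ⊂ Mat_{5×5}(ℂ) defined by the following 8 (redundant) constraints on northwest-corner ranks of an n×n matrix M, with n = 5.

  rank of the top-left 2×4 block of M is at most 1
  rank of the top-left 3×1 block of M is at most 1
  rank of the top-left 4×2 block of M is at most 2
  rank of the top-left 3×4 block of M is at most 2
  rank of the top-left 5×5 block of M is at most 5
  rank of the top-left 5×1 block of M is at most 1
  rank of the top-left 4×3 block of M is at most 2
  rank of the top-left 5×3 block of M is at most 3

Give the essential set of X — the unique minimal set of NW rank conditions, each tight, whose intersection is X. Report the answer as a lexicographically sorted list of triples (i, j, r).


Reconstructing r_w from the 8 given conditions:

  i=1: 1  1  1  1  1
  i=2: 1  1  1  1  2
  i=3: 1  2  2  2  3
  i=4: 1  2  2  3  4
  i=5: 1  2  3  4  5

so w = (1, 5, 2, 4, 3).

Fulton essential set (2 of the 4 Rothe cells):

[(2, 4, 1), (4, 3, 2)]


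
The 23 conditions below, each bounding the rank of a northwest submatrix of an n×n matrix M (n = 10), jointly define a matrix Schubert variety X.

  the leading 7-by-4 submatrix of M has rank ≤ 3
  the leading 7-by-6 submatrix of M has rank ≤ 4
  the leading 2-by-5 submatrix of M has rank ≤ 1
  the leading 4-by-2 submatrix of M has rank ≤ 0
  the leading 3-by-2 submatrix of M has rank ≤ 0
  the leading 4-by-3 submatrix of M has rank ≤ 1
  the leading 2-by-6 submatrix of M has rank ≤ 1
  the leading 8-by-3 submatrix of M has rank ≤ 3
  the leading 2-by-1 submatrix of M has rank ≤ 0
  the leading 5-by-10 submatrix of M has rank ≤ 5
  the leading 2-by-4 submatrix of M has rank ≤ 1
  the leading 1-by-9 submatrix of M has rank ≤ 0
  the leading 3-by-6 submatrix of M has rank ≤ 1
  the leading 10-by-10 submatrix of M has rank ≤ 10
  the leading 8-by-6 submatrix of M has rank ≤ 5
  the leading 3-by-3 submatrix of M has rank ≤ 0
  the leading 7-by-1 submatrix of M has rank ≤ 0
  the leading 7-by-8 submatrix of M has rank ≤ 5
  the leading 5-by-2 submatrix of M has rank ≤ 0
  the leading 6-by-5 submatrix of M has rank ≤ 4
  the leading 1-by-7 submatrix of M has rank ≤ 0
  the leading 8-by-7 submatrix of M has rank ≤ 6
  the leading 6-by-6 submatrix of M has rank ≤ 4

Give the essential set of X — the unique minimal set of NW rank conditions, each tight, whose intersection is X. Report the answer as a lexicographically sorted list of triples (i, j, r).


Recovering R(i,j) via the rank-extension bound from the 23 conditions:

  row 1: 0  0  0  0  0  0  0  0  0  1
  row 2: 0  0  0  1  1  1  1  1  1  2
  row 3: 0  0  0  1  1  1  2  2  2  3
  row 4: 0  0  1  2  2  2  3  3  3  4
  row 5: 0  0  1  2  3  3  4  4  4  5
  row 6: 0  1  2  3  4  4  5  5  5  6
  row 7: 0  1  2  3  4  4  5  5  6  7
  row 8: 1  2  3  4  5  5  6  6  7  8
  row 9: 1  2  3  4  5  6  7  7  8  9
  row 10: 1  2  3  4  5  6  7  8  9  10

second differences of R give the permutation w = (10, 4, 7, 3, 5, 2, 9, 1, 6, 8).

Rothe diagram D(w) (25 cells), 7 SE-corners (essential conditions):

[(1, 9, 0), (3, 3, 0), (3, 6, 1), (5, 2, 0), (7, 1, 0), (7, 6, 4), (7, 8, 5)]


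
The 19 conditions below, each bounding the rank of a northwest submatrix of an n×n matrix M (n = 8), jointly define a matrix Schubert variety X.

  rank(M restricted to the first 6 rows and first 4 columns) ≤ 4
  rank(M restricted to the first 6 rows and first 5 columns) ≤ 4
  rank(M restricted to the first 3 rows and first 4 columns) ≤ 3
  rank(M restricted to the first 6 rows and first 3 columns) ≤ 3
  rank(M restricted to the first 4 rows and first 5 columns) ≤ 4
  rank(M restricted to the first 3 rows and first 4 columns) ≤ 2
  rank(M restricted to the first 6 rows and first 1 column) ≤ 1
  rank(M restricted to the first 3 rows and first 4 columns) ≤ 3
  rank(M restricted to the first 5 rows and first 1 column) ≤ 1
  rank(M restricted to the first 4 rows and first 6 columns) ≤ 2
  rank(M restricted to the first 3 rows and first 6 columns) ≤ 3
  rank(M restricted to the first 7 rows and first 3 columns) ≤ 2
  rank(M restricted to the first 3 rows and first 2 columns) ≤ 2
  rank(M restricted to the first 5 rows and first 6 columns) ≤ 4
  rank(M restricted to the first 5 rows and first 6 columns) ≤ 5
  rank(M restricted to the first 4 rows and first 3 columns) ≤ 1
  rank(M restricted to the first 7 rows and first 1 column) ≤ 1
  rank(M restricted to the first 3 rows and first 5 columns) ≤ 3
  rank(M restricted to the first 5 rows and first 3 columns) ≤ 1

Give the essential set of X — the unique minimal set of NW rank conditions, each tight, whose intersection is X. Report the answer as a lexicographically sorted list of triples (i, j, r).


Computing R[i][j] = min implied NW-rank bound (n=8, 19 conditions):

  i=1: 1 | 1 | 1 | 1 | 1 | 1 | 1 | 1
  i=2: 1 | 1 | 1 | 2 | 2 | 2 | 2 | 2
  i=3: 1 | 1 | 1 | 2 | 2 | 2 | 3 | 3
  i=4: 1 | 1 | 1 | 2 | 2 | 2 | 3 | 4
  i=5: 1 | 1 | 1 | 2 | 3 | 3 | 4 | 5
  i=6: 1 | 2 | 2 | 3 | 4 | 4 | 5 | 6
  i=7: 1 | 2 | 2 | 3 | 4 | 5 | 6 | 7
  i=8: 1 | 2 | 3 | 4 | 5 | 6 | 7 | 8

so w = (1, 4, 7, 8, 5, 2, 6, 3).

D(w) has 13 cells with 3 SE-corners; essential set:

[(4, 6, 2), (5, 3, 1), (7, 3, 2)]


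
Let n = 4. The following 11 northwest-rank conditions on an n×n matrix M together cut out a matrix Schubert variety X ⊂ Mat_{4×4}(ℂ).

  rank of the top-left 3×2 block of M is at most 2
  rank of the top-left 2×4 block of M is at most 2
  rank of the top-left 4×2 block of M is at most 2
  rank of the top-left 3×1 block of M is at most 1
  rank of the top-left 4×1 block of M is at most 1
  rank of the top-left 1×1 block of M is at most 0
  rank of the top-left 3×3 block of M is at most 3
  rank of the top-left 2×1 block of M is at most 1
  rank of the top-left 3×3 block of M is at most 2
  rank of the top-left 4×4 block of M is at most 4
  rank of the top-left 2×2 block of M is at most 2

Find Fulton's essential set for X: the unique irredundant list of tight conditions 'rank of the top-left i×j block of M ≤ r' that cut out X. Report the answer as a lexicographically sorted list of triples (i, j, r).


The tightest implied rank at each (i,j), from the 11 conditions:

  0 1 1 1
  1 2 2 2
  1 2 2 3
  1 2 3 4

the unique w with this rank table is (2, 1, 4, 3).

|D(w)|=2, |Ess(w)|=2:

[(1, 1, 0), (3, 3, 2)]


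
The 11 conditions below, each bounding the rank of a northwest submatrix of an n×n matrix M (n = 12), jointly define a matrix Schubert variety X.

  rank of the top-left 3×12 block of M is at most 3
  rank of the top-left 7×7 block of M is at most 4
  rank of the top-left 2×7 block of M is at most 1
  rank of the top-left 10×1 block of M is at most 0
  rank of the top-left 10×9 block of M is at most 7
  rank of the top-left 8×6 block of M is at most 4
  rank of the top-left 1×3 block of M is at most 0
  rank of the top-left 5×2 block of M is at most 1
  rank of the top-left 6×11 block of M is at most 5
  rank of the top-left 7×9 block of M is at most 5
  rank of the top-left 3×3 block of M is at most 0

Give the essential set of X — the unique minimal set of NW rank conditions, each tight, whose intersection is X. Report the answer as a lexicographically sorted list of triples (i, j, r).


The tightest implied rank at each (i,j), from the 11 conditions:

  i=1: 0 0 0 1 1 1 1 1 1 1 1 1
  i=2: 0 0 0 1 1 1 1 2 2 2 2 2
  i=3: 0 0 0 1 2 2 2 3 3 3 3 3
  i=4: 0 1 1 2 3 3 3 4 4 4 4 4
  i=5: 0 1 2 3 4 4 4 5 5 5 5 5
  i=6: 0 1 2 3 4 4 4 5 5 5 5 6
  i=7: 0 1 2 3 4 4 4 5 5 6 6 7
  i=8: 0 1 2 3 4 4 5 6 6 7 7 8
  i=9: 0 1 2 3 4 5 6 7 7 8 8 9
  i=10: 0 1 2 3 4 5 6 7 7 8 9 10
  i=11: 1 2 3 4 5 6 7 8 8 9 10 11
  i=12: 1 2 3 4 5 6 7 8 9 10 11 12

so w = (4, 8, 5, 2, 3, 12, 10, 7, 6, 11, 1, 9).

Fulton essential set (8 of the 29 Rothe cells):

[(2, 7, 1), (3, 3, 0), (6, 11, 5), (7, 7, 4), (7, 9, 5), (8, 6, 4), (10, 1, 0), (10, 9, 7)]


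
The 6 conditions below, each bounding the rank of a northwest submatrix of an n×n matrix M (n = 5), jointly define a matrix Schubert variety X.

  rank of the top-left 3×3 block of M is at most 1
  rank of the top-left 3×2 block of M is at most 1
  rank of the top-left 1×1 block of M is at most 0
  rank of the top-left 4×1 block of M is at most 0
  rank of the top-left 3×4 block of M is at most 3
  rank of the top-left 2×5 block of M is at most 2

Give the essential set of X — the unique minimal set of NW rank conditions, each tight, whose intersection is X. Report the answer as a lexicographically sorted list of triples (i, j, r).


Reconstructing r_w from the 6 given conditions:

  i=1: 0, 1, 1, 1, 1
  i=2: 0, 1, 1, 2, 2
  i=3: 0, 1, 1, 2, 3
  i=4: 0, 1, 2, 3, 4
  i=5: 1, 2, 3, 4, 5

so w = (2, 4, 5, 3, 1).

D(w) has 6 cells with 2 SE-corners; essential set:

[(3, 3, 1), (4, 1, 0)]


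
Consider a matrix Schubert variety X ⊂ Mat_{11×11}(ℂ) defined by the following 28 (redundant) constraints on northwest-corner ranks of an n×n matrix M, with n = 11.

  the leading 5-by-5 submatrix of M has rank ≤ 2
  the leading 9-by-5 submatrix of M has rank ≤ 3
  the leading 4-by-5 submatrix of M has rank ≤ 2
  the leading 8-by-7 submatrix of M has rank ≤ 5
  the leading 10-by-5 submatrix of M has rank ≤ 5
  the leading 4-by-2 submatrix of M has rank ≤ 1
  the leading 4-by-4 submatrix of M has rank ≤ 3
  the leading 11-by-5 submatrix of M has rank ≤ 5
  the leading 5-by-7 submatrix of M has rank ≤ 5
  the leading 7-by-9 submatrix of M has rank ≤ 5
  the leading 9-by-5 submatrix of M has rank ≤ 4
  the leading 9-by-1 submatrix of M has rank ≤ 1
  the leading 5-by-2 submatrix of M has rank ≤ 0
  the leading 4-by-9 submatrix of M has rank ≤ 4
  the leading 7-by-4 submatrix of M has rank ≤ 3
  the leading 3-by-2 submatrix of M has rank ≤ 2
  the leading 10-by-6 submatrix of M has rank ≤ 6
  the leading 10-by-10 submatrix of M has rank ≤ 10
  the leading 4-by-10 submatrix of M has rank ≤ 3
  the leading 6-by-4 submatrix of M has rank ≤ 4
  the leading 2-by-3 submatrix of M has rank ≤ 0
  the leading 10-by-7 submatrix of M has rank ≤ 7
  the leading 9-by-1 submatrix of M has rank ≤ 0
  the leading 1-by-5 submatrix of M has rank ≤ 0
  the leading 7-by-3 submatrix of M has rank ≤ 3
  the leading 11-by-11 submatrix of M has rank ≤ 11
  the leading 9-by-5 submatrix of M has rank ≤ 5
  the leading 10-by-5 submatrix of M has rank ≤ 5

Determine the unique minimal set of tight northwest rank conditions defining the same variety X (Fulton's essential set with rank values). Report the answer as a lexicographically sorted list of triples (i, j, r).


Recovering R(i,j) via the rank-extension bound from the 28 conditions:

  row 1: 0  0  0  0  0  1  1  1  1  1  1
  row 2: 0  0  0  1  1  2  2  2  2  2  2
  row 3: 0  0  1  2  2  3  3  3  3  3  3
  row 4: 0  0  1  2  2  3  3  3  3  3  4
  row 5: 0  0  1  2  2  3  4  4  4  4  5
  row 6: 0  1  2  3  3  4  5  5  5  5  6
  row 7: 0  1  2  3  3  4  5  5  5  6  7
  row 8: 0  1  2  3  3  4  5  6  6  7  8
  row 9: 0  1  2  3  3  4  5  6  7  8  9
  row 10: 1  2  3  4  4  5  6  7  8  9  10
  row 11: 1  2  3  4  5  6  7  8  9  10  11

so w = (6, 4, 3, 11, 7, 2, 10, 8, 9, 1, 5).

ℓ(w)=29; the 8 essential cells (i,j,r):

[(1, 5, 0), (2, 3, 0), (4, 10, 3), (5, 2, 0), (5, 5, 2), (7, 9, 5), (9, 1, 0), (9, 5, 3)]


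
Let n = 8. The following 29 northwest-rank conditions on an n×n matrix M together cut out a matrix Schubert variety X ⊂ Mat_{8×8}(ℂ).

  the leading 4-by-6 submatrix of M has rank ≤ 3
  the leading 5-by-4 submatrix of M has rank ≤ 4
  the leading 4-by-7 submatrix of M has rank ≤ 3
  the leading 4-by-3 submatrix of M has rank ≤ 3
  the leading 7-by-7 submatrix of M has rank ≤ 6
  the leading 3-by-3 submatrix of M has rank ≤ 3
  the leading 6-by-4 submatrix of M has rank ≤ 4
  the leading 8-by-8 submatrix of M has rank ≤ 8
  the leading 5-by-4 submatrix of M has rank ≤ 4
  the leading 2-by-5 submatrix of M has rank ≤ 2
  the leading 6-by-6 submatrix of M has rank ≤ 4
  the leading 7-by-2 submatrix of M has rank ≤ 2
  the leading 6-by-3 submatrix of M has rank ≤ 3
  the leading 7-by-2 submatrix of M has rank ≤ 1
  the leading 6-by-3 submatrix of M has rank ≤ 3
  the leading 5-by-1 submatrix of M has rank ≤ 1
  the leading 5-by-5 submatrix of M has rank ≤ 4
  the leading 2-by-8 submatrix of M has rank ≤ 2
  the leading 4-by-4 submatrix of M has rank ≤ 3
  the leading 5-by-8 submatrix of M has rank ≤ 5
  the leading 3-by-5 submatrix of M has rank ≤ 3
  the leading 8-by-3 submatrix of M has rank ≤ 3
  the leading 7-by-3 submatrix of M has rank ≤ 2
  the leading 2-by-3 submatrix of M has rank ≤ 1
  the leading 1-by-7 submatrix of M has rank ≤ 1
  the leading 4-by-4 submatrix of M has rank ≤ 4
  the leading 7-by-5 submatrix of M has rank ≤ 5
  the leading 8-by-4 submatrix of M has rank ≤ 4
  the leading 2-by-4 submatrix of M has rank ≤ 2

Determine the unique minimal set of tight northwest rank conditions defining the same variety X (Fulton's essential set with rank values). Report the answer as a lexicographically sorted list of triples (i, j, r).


The tightest implied rank at each (i,j), from the 29 conditions:

  1  1  1  1  1  1  1  1
  1  1  1  2  2  2  2  2
  1  1  2  3  3  3  3  3
  1  1  2  3  3  3  3  4
  1  1  2  3  4  4  4  5
  1  1  2  3  4  4  5  6
  1  1  2  3  4  5  6  7
  1  2  3  4  5  6  7  8

second differences of R give the permutation w = (1, 4, 3, 8, 5, 7, 6, 2).

D(w) has 11 cells with 4 SE-corners; essential set:

[(2, 3, 1), (4, 7, 3), (6, 6, 4), (7, 2, 1)]


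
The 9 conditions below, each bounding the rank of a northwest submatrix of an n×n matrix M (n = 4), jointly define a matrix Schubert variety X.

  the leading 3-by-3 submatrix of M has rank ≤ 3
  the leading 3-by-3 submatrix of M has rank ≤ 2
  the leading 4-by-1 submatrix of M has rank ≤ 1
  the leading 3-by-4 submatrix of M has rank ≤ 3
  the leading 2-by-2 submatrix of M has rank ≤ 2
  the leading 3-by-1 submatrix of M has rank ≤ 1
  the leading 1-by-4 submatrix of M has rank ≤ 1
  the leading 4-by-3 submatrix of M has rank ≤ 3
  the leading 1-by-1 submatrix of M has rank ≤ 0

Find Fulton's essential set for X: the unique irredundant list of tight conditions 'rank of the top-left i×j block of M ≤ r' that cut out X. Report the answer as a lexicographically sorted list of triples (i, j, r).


Recovering R(i,j) via the rank-extension bound from the 9 conditions:

  0  1  1  1
  1  2  2  2
  1  2  2  3
  1  2  3  4

hence w(1..4) = (2, 1, 4, 3).

ℓ(w)=2; the 2 essential cells (i,j,r):

[(1, 1, 0), (3, 3, 2)]


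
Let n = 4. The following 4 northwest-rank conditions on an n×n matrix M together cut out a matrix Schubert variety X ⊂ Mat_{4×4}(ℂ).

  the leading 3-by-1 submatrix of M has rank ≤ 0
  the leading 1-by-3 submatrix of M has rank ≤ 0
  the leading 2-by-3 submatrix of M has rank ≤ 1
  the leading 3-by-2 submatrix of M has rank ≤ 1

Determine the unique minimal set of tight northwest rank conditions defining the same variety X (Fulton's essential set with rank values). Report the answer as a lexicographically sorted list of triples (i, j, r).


Propagating the 4 rank bounds to every northwest block:

  row 1: 0 0 0 1
  row 2: 0 1 1 2
  row 3: 0 1 2 3
  row 4: 1 2 3 4

hence w(1..4) = (4, 2, 3, 1).

D(w) has 5 cells with 2 SE-corners; essential set:

[(1, 3, 0), (3, 1, 0)]


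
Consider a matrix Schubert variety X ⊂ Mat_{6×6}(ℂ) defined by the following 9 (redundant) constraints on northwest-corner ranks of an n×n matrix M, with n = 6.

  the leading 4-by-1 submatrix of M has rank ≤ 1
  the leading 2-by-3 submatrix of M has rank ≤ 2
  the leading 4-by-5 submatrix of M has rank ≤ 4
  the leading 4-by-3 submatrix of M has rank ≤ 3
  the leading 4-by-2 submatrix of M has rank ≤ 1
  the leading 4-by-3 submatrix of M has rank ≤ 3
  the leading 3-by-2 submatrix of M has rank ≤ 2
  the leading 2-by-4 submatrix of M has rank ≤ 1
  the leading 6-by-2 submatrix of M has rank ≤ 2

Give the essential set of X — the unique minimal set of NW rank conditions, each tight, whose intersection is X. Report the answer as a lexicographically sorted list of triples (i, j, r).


Recovering R(i,j) via the rank-extension bound from the 9 conditions:

  1 | 1 | 1 | 1 | 1 | 1
  1 | 1 | 1 | 1 | 2 | 2
  1 | 1 | 2 | 2 | 3 | 3
  1 | 1 | 2 | 3 | 4 | 4
  1 | 2 | 3 | 4 | 5 | 5
  1 | 2 | 3 | 4 | 5 | 6

so w = (1, 5, 3, 4, 2, 6).

2 SE-corners of the 5-cell Rothe diagram give Ess(w):

[(2, 4, 1), (4, 2, 1)]


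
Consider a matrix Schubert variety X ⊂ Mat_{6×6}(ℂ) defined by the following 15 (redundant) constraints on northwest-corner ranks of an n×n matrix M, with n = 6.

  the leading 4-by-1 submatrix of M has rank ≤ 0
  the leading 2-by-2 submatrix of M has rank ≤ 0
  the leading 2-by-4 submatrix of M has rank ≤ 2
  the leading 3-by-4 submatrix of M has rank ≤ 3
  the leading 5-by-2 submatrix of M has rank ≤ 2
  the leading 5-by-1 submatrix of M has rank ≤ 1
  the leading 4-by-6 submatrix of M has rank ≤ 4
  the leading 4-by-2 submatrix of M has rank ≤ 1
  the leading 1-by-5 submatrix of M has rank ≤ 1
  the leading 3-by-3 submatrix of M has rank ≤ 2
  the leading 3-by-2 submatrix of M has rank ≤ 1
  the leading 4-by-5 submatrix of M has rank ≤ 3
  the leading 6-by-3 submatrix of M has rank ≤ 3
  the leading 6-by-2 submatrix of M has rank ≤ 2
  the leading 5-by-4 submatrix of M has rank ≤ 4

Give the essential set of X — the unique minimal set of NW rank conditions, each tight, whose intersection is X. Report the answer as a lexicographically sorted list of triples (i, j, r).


The tightest implied rank at each (i,j), from the 15 conditions:

  i=1: 0 0 1 1 1 1
  i=2: 0 0 1 2 2 2
  i=3: 0 1 2 3 3 3
  i=4: 0 1 2 3 3 4
  i=5: 1 2 3 4 4 5
  i=6: 1 2 3 4 5 6

so w = (3, 4, 2, 6, 1, 5).

Fulton essential set (3 of the 7 Rothe cells):

[(2, 2, 0), (4, 1, 0), (4, 5, 3)]


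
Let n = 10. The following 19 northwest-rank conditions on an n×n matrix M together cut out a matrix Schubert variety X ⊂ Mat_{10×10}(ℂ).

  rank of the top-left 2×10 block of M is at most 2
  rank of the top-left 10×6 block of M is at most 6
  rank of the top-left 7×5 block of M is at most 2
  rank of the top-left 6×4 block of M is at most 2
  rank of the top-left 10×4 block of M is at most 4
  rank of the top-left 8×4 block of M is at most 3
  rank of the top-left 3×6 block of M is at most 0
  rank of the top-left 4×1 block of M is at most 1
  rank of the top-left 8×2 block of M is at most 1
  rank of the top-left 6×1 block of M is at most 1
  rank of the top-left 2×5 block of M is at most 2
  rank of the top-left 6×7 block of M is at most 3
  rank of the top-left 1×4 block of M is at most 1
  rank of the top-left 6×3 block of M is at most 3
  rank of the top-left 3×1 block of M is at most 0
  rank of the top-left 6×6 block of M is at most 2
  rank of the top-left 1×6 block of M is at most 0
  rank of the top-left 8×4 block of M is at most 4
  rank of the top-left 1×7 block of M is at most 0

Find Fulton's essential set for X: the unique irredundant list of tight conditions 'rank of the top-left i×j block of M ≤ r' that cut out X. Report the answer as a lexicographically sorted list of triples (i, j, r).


The tightest implied rank at each (i,j), from the 19 conditions:

  i=1: 0, 0, 0, 0, 0, 0, 0, 1, 1, 1
  i=2: 0, 0, 0, 0, 0, 0, 1, 2, 2, 2
  i=3: 0, 0, 0, 0, 0, 0, 1, 2, 3, 3
  i=4: 1, 1, 1, 1, 1, 1, 2, 3, 4, 4
  i=5: 1, 1, 2, 2, 2, 2, 3, 4, 5, 5
  i=6: 1, 1, 2, 2, 2, 2, 3, 4, 5, 6
  i=7: 1, 1, 2, 2, 2, 3, 4, 5, 6, 7
  i=8: 1, 1, 2, 3, 3, 4, 5, 6, 7, 8
  i=9: 1, 2, 3, 4, 4, 5, 6, 7, 8, 9
  i=10: 1, 2, 3, 4, 5, 6, 7, 8, 9, 10

giving w = (8, 7, 9, 1, 3, 10, 6, 4, 2, 5) via Δ²R.

|D(w)|=28, |Ess(w)|=5:

[(1, 7, 0), (3, 6, 0), (6, 6, 2), (7, 5, 2), (8, 2, 1)]


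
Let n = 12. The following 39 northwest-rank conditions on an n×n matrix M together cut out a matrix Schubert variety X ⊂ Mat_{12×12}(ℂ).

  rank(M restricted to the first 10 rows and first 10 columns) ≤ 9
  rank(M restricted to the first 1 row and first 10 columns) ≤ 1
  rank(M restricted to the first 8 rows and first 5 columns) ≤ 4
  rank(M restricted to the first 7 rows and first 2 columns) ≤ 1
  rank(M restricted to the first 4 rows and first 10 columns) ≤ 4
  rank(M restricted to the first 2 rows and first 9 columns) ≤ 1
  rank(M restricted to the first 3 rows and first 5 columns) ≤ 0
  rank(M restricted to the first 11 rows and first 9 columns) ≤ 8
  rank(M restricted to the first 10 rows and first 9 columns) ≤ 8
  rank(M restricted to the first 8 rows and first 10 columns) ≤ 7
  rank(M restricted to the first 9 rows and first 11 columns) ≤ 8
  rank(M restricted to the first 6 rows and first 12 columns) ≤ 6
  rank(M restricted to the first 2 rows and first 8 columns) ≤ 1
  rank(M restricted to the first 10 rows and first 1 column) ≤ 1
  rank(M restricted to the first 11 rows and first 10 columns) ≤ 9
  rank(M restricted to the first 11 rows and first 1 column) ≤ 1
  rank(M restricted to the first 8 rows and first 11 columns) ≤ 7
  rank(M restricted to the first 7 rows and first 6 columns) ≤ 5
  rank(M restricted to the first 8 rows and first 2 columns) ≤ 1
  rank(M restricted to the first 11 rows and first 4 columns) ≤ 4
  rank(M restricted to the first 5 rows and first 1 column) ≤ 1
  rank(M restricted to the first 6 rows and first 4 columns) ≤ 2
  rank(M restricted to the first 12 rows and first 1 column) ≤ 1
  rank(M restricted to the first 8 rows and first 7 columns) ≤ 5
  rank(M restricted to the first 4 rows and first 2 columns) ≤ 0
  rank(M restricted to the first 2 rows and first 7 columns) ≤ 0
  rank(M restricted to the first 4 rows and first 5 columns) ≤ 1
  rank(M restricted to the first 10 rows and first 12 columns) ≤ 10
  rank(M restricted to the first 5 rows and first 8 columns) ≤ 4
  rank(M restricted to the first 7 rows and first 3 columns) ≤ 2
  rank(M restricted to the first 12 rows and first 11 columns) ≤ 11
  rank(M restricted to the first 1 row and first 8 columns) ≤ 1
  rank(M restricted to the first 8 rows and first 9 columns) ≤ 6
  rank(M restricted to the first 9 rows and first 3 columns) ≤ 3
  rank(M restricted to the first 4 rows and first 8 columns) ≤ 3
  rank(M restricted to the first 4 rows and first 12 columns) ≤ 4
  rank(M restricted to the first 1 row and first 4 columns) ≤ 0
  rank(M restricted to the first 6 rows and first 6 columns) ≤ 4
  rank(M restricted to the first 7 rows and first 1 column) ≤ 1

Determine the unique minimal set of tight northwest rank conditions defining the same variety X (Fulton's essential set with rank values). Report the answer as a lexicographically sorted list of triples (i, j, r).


Rank table r_w(12×12) implied by the 39 constraints:

  i=1: 0 0 0 0 0 0 0 1 1 1 1 1
  i=2: 0 0 0 0 0 0 0 1 1 2 2 2
  i=3: 0 0 0 0 0 1 1 2 2 3 3 3
  i=4: 0 0 1 1 1 2 2 3 3 4 4 4
  i=5: 1 1 2 2 2 3 3 4 4 5 5 5
  i=6: 1 1 2 2 3 4 4 5 5 6 6 6
  i=7: 1 1 2 3 4 5 5 6 6 7 7 7
  i=8: 1 1 2 3 4 5 5 6 6 7 7 8
  i=9: 1 2 3 4 5 6 6 7 7 8 8 9
  i=10: 1 2 3 4 5 6 7 8 8 9 9 10
  i=11: 1 2 3 4 5 6 7 8 8 9 10 11
  i=12: 1 2 3 4 5 6 7 8 9 10 11 12

the unique w with this rank table is (8, 10, 6, 3, 1, 5, 4, 12, 2, 7, 11, 9).

ℓ(w)=30; the 10 essential cells (i,j,r):

[(2, 7, 0), (2, 9, 1), (3, 5, 0), (4, 2, 0), (6, 4, 2), (8, 2, 1), (8, 7, 5), (8, 9, 6), (8, 11, 7), (11, 9, 8)]


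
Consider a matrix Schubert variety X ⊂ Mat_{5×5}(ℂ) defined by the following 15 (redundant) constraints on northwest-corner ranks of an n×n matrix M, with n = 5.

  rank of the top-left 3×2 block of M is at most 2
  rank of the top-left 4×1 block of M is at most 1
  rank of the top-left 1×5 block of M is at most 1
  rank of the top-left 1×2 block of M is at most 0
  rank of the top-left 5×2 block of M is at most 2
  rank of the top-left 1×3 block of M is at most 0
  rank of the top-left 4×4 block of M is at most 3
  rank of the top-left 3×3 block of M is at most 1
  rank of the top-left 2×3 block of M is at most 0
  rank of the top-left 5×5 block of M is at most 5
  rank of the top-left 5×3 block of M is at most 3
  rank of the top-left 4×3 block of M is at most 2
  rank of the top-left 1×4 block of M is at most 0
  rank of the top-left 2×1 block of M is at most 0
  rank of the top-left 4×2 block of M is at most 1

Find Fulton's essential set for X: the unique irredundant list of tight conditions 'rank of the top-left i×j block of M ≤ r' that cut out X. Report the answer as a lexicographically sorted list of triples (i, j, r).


Propagating the 15 rank bounds to every northwest block:

  row 1: 0  0  0  0  1
  row 2: 0  0  0  1  2
  row 3: 1  1  1  2  3
  row 4: 1  1  2  3  4
  row 5: 1  2  3  4  5

reading off 1-entries of Δ²R: w = (5, 4, 1, 3, 2).

D(w) has 8 cells with 3 SE-corners; essential set:

[(1, 4, 0), (2, 3, 0), (4, 2, 1)]


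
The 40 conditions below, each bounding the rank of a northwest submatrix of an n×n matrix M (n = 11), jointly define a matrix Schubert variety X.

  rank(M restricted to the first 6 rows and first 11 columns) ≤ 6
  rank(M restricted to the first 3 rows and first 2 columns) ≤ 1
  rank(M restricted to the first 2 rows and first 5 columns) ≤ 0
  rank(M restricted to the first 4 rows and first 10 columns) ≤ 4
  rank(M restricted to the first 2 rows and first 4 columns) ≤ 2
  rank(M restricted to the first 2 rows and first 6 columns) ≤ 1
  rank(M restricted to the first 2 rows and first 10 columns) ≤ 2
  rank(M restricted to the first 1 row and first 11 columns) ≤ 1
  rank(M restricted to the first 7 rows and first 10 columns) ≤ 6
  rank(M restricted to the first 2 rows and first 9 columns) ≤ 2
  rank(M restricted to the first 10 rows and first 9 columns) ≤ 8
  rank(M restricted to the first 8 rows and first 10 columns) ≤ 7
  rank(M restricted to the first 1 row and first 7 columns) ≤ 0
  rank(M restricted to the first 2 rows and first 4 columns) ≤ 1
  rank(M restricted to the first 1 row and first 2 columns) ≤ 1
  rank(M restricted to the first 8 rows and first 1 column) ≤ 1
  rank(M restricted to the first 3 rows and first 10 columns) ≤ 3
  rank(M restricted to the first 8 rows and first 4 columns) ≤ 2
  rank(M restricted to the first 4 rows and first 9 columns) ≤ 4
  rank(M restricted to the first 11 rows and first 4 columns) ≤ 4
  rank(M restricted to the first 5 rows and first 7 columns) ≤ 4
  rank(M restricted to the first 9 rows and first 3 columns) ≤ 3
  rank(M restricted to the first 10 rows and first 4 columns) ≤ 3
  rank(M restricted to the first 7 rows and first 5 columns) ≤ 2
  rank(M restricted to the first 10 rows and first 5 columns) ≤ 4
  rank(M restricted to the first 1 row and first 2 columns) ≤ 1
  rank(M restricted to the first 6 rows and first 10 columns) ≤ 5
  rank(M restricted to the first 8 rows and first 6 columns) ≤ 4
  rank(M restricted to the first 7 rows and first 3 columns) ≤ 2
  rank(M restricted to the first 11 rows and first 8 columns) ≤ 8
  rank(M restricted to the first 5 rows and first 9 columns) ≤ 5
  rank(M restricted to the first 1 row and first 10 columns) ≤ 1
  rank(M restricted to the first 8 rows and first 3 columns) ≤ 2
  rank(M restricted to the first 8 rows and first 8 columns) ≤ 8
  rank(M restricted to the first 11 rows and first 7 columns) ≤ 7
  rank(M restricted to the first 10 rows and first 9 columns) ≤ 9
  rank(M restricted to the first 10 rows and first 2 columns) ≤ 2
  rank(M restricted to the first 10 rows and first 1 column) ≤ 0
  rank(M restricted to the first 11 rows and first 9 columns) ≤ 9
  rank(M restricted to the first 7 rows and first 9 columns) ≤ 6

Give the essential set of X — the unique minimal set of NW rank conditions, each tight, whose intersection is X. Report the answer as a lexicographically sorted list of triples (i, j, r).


Computing R[i][j] = min implied NW-rank bound (n=11, 40 conditions):

  row 1: 0  0  0  0  0  0  0  1  1  1  1
  row 2: 0  0  0  0  0  1  1  2  2  2  2
  row 3: 0  1  1  1  1  2  2  3  3  3  3
  row 4: 0  1  2  2  2  3  3  4  4  4  4
  row 5: 0  1  2  2  2  3  4  5  5  5  5
  row 6: 0  1  2  2  2  3  4  5  5  5  6
  row 7: 0  1  2  2  2  3  4  5  6  6  7
  row 8: 0  1  2  2  3  4  5  6  7  7  8
  row 9: 0  1  2  3  4  5  6  7  8  8  9
  row 10: 0  1  2  3  4  5  6  7  8  9  10
  row 11: 1  2  3  4  5  6  7  8  9  10  11

so w = (8, 6, 2, 3, 7, 11, 9, 5, 4, 10, 1).

ℓ(w)=29; the 6 essential cells (i,j,r):

[(1, 7, 0), (2, 5, 0), (6, 10, 5), (7, 5, 2), (8, 4, 2), (10, 1, 0)]


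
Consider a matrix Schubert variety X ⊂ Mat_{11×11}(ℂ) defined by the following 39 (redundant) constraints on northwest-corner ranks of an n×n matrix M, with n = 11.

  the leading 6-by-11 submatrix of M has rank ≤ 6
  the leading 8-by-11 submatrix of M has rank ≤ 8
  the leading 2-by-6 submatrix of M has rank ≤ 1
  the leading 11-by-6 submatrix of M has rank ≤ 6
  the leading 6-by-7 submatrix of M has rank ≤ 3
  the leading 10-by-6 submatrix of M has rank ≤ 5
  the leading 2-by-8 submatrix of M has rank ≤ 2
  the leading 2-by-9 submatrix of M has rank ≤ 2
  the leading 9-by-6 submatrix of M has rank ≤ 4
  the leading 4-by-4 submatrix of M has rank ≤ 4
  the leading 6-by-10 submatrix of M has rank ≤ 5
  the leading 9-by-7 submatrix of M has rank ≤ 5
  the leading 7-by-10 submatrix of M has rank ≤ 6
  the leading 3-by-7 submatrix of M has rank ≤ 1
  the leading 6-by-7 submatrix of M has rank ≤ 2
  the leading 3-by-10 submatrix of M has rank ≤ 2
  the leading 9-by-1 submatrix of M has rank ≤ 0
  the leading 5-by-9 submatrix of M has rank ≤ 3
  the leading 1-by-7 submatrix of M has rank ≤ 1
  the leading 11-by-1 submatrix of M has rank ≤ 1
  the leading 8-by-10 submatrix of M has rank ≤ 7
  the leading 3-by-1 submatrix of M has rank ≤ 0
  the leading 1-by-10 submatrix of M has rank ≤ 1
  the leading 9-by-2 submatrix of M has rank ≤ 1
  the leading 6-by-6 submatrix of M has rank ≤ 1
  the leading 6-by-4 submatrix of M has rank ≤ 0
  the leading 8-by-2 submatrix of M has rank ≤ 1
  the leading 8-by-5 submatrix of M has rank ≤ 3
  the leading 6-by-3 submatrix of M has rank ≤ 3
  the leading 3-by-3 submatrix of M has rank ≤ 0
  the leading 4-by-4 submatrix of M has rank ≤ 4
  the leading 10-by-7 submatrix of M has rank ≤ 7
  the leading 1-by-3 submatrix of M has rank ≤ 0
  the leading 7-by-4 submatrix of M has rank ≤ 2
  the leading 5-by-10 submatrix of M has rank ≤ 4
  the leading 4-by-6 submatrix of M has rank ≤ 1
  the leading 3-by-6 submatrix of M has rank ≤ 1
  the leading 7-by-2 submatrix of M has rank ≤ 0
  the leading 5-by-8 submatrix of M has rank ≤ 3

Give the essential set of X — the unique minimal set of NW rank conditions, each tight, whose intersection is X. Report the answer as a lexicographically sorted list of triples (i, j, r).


The tightest implied rank at each (i,j), from the 39 conditions:

  R[1]: 0 0 0 0 1 1 1 1 1 1 1
  R[2]: 0 0 0 0 1 1 1 2 2 2 2
  R[3]: 0 0 0 0 1 1 1 2 2 2 3
  R[4]: 0 0 0 0 1 1 2 3 3 3 4
  R[5]: 0 0 0 0 1 1 2 3 3 4 5
  R[6]: 0 0 0 0 1 1 2 3 4 5 6
  R[7]: 0 0 1 1 2 2 3 4 5 6 7
  R[8]: 0 1 2 2 3 3 4 5 6 7 8
  R[9]: 0 1 2 3 4 4 5 6 7 8 9
  R[10]: 1 2 3 4 5 5 6 7 8 9 10
  R[11]: 1 2 3 4 5 6 7 8 9 10 11

reading off 1-entries of Δ²R: w = (5, 8, 11, 7, 10, 9, 3, 2, 4, 1, 6).

D(w) has 38 cells with 7 SE-corners; essential set:

[(3, 7, 1), (3, 10, 2), (5, 9, 3), (6, 4, 0), (6, 6, 1), (7, 2, 0), (9, 1, 0)]


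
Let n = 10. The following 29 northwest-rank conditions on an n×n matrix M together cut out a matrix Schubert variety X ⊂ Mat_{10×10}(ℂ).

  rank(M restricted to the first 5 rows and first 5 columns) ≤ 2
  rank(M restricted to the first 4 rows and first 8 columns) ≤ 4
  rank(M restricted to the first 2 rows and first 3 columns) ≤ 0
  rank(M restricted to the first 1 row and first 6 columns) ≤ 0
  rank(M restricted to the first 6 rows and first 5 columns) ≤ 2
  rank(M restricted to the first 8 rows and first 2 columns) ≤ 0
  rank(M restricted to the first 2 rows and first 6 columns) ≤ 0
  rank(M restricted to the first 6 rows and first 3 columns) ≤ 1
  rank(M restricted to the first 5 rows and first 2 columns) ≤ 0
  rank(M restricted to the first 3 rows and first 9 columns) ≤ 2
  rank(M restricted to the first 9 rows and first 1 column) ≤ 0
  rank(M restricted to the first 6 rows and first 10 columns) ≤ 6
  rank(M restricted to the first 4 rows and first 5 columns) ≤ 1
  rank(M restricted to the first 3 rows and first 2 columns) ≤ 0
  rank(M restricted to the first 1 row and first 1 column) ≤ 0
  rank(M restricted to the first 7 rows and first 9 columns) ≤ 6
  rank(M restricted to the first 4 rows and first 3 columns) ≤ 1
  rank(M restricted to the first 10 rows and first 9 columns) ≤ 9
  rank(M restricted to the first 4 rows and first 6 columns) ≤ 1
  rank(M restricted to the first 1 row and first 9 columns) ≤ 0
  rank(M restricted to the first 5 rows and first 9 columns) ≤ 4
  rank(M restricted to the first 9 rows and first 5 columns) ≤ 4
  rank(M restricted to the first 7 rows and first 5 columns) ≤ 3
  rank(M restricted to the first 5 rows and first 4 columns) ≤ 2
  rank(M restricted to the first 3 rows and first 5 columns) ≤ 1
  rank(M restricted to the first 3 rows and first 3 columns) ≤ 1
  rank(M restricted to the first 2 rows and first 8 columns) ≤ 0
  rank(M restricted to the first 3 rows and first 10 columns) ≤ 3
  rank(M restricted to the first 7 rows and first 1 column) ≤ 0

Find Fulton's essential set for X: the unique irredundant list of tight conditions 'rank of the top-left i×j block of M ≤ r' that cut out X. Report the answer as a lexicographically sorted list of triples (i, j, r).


Recovering R(i,j) via the rank-extension bound from the 29 conditions:

  row 1: 0 0 0 0 0 0 0 0 0 1
  row 2: 0 0 0 0 0 0 0 0 1 2
  row 3: 0 0 1 1 1 1 1 1 2 3
  row 4: 0 0 1 1 1 1 2 2 3 4
  row 5: 0 0 1 2 2 2 3 3 4 5
  row 6: 0 0 1 2 2 3 4 4 5 6
  row 7: 0 0 1 2 3 4 5 5 6 7
  row 8: 0 0 1 2 3 4 5 6 7 8
  row 9: 0 1 2 3 4 5 6 7 8 9
  row 10: 1 2 3 4 5 6 7 8 9 10

so w = (10, 9, 3, 7, 4, 6, 5, 8, 2, 1).

ℓ(w)=34; the 6 essential cells (i,j,r):

[(1, 9, 0), (2, 8, 0), (4, 6, 1), (6, 5, 2), (8, 2, 0), (9, 1, 0)]


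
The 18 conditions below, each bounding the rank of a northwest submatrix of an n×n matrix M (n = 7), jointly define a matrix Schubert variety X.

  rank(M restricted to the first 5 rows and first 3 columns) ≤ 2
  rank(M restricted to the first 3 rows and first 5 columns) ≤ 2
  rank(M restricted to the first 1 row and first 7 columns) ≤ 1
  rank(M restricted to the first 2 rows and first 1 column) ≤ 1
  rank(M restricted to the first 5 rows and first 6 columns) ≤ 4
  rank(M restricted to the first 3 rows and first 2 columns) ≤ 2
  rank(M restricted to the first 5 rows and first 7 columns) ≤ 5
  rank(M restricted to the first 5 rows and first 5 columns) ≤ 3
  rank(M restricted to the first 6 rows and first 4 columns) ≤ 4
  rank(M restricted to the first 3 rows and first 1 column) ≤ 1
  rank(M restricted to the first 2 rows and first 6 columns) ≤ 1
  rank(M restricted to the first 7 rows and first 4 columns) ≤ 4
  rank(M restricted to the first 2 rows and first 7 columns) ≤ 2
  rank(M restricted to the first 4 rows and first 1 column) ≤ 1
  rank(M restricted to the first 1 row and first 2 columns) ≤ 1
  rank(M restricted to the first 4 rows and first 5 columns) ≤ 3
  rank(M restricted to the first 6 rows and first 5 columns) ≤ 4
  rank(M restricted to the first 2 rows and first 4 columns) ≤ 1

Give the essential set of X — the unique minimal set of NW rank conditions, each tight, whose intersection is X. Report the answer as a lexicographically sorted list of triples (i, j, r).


The tightest implied rank at each (i,j), from the 18 conditions:

  row 1: 1 | 1 | 1 | 1 | 1 | 1 | 1
  row 2: 1 | 1 | 1 | 1 | 1 | 1 | 2
  row 3: 1 | 2 | 2 | 2 | 2 | 2 | 3
  row 4: 1 | 2 | 2 | 3 | 3 | 3 | 4
  row 5: 1 | 2 | 2 | 3 | 3 | 4 | 5
  row 6: 1 | 2 | 3 | 4 | 4 | 5 | 6
  row 7: 1 | 2 | 3 | 4 | 5 | 6 | 7

so w = (1, 7, 2, 4, 6, 3, 5).

Rothe diagram D(w) (8 cells), 3 SE-corners (essential conditions):

[(2, 6, 1), (5, 3, 2), (5, 5, 3)]


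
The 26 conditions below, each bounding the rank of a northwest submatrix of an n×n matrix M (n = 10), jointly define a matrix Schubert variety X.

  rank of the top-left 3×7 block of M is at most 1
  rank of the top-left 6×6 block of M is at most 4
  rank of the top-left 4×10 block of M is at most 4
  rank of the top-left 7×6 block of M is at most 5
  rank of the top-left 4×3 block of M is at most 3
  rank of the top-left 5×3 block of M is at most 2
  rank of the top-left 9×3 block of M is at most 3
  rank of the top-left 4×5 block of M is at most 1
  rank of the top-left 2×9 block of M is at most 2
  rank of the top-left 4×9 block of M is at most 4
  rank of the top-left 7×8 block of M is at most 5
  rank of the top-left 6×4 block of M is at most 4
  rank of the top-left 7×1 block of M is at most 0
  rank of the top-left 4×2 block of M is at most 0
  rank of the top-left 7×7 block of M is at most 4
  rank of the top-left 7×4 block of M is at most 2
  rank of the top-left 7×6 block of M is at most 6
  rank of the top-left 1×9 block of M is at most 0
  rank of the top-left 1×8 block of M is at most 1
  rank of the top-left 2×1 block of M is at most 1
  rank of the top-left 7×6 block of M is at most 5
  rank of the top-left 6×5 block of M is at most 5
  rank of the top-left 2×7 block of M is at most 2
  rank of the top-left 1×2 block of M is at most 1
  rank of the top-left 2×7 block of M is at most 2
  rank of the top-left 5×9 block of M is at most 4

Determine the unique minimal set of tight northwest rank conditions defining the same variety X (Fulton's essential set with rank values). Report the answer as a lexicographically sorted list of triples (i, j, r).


Computing R[i][j] = min implied NW-rank bound (n=10, 26 conditions):

  0 0 0 0 0 0 0 0 0 1
  0 0 1 1 1 1 1 1 1 2
  0 0 1 1 1 1 1 2 2 3
  0 0 1 1 1 2 2 3 3 4
  0 1 2 2 2 3 3 4 4 5
  0 1 2 2 3 4 4 5 5 6
  0 1 2 2 3 4 4 5 6 7
  1 2 3 3 4 5 5 6 7 8
  1 2 3 4 5 6 6 7 8 9
  1 2 3 4 5 6 7 8 9 10

the unique w with this rank table is (10, 3, 8, 6, 2, 5, 9, 1, 4, 7).

Fulton essential set (7 of the 27 Rothe cells):

[(1, 9, 0), (3, 7, 1), (4, 2, 0), (4, 5, 1), (7, 1, 0), (7, 4, 2), (7, 7, 4)]


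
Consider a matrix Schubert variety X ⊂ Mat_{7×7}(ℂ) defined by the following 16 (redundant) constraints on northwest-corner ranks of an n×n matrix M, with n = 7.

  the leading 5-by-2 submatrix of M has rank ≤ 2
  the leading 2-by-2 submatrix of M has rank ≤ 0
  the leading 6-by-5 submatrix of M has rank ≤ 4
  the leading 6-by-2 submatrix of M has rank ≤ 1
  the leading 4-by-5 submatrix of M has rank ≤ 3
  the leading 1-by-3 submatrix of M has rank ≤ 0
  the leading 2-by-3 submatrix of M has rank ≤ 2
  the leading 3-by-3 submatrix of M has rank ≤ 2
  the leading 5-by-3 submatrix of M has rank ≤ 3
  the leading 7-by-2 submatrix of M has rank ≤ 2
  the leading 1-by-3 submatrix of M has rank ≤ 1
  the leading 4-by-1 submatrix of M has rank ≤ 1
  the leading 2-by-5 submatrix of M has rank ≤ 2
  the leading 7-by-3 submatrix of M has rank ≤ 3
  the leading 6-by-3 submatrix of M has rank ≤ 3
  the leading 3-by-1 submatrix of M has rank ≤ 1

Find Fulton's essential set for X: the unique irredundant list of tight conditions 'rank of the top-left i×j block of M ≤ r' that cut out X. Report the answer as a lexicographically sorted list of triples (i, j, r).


Computing R[i][j] = min implied NW-rank bound (n=7, 16 conditions):

  row 1: 0, 0, 0, 1, 1, 1, 1
  row 2: 0, 0, 1, 2, 2, 2, 2
  row 3: 1, 1, 2, 3, 3, 3, 3
  row 4: 1, 1, 2, 3, 3, 4, 4
  row 5: 1, 1, 2, 3, 4, 5, 5
  row 6: 1, 1, 2, 3, 4, 5, 6
  row 7: 1, 2, 3, 4, 5, 6, 7

so w = (4, 3, 1, 6, 5, 7, 2).

D(w) has 9 cells with 4 SE-corners; essential set:

[(1, 3, 0), (2, 2, 0), (4, 5, 3), (6, 2, 1)]


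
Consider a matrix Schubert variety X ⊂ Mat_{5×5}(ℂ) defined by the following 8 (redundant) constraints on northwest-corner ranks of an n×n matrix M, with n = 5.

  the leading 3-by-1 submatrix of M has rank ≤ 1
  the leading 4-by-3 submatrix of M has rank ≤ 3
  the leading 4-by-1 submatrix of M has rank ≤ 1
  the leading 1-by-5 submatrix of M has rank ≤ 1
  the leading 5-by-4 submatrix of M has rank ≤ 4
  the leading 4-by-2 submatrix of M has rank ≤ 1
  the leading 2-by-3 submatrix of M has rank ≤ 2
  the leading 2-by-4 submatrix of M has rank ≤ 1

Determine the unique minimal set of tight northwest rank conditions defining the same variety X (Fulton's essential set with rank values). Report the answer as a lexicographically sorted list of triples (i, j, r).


Propagating the 8 rank bounds to every northwest block:

  i=1: 1 | 1 | 1 | 1 | 1
  i=2: 1 | 1 | 1 | 1 | 2
  i=3: 1 | 1 | 2 | 2 | 3
  i=4: 1 | 1 | 2 | 3 | 4
  i=5: 1 | 2 | 3 | 4 | 5

hence w(1..5) = (1, 5, 3, 4, 2).

Fulton essential set (2 of the 5 Rothe cells):

[(2, 4, 1), (4, 2, 1)]
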